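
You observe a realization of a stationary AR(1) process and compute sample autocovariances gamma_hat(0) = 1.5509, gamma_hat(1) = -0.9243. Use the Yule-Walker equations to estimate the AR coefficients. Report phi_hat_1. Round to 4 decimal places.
\hat\phi_{1} = -0.5960

The Yule-Walker equations for an AR(p) process read, in matrix form,
  Gamma_p phi = r_p,   with   (Gamma_p)_{ij} = gamma(|i - j|),
                       (r_p)_i = gamma(i),   i,j = 1..p.
Substitute the sample gammas (Toeplitz matrix and right-hand side of size 1):
  Gamma_p = [[1.5509]]
  r_p     = [-0.9243]
With p = 1 this is the single equation gamma(0) phi_1 = gamma(1):
  phi_hat_1 = gamma(1) / gamma(0) = -0.9243 / 1.5509 = -0.5960.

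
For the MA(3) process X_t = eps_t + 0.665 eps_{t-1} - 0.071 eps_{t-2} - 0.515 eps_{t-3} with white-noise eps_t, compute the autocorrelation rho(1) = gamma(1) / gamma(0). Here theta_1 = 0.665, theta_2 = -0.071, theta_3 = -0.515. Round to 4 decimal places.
\rho(1) = 0.3821

For an MA(q) process with theta_0 = 1, the autocovariance is
  gamma(k) = sigma^2 * sum_{i=0..q-k} theta_i * theta_{i+k},
and rho(k) = gamma(k) / gamma(0). Sigma^2 cancels.
  numerator   = (1)*(0.665) + (0.665)*(-0.071) + (-0.071)*(-0.515) = 0.65435.
  denominator = (1)^2 + (0.665)^2 + (-0.071)^2 + (-0.515)^2 = 1.712491.
  rho(1) = 0.65435 / 1.712491 = 0.3821.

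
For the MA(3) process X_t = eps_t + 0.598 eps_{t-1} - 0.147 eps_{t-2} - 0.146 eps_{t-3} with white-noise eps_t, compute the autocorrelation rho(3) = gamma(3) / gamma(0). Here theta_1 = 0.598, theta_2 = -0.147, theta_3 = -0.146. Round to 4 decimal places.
\rho(3) = -0.1042

For an MA(q) process with theta_0 = 1, the autocovariance is
  gamma(k) = sigma^2 * sum_{i=0..q-k} theta_i * theta_{i+k},
and rho(k) = gamma(k) / gamma(0). Sigma^2 cancels.
  numerator   = (1)*(-0.146) = -0.146.
  denominator = (1)^2 + (0.598)^2 + (-0.147)^2 + (-0.146)^2 = 1.400529.
  rho(3) = -0.146 / 1.400529 = -0.1042.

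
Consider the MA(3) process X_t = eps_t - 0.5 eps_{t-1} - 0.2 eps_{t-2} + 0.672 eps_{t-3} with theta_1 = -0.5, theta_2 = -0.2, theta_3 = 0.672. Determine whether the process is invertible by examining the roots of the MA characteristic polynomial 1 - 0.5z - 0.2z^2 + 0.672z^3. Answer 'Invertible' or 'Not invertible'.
\text{Invertible}

The MA(q) characteristic polynomial is P(z) = 1 - 0.5z - 0.2z^2 + 0.672z^3.
Invertibility requires all roots to lie outside the unit circle, i.e. |z| > 1 for every root.
Degree 3: look for a simple real root z0 first, then factor out (1 - z/z0) and solve the remaining quadratic.
Testing z0 = -1.25: P(-1.25) = 1 + (-0.5)(-1.25) + (-0.2)(-1.25)^2 + (0.672)(-1.25)^3
  = 1 + (0.625) + (-0.3125) + (-1.3125) = 0.  So z_0 = -1.25 is a root, |z_0| = 1.25.
Divide out the factor (1 + 0.8 z) = (1 - z/z0) (since 1/z0 = -0.8):
  P(z) = (1 + 0.8 z)(1 + (-1.3) z + (0.84) z^2)
  [check: z-coef -1.3 - (-0.8) = -0.5; z^2-coef 0.84 - (-0.8)(-1.3) = -0.2; z^3-coef -(-0.8)(0.84) = 0.672.]
Remaining roots from the quadratic factor 1 + (-1.3) z + (0.84) z^2:
  Set 1 + (-1.3) z + (0.84) z^2 = 0, i.e. a z^2 + b z + c = 0 with a = 0.84, b = -1.3, c = 1.
  Discriminant D = b^2 - 4ac = (-1.3)^2 - 4*(0.84)*1 = 1.69 - (3.36) = -1.67.
  D < 0, so the roots are the complex-conjugate pair z = (-b +/- i sqrt(-D)) / (2a) = 0.7738 +/- 0.7692i.
  For a conjugate pair |z|^2 = z * conj(z) = (product of roots) = c/a = 1/(0.84) = 1.190476, so |z| = sqrt(1.190476) = 1.0911 for both roots.
Moduli of all roots: 1.2500, 1.0911, 1.0911.
All moduli strictly greater than 1? Yes.
Verdict: Invertible.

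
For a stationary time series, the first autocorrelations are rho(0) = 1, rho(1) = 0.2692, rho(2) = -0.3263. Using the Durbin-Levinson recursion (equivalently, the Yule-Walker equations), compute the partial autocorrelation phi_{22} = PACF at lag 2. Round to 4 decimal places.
\phi_{22} = -0.4299

The PACF at lag k is phi_{kk}, the last component of the solution
to the Yule-Walker system G_k phi = r_k where
  (G_k)_{ij} = rho(|i - j|), (r_k)_i = rho(i), i,j = 1..k.
Equivalently, Durbin-Levinson gives phi_{kk} iteratively:
  phi_{11} = rho(1)
  phi_{kk} = [rho(k) - sum_{j=1..k-1} phi_{k-1,j} rho(k-j)]
            / [1 - sum_{j=1..k-1} phi_{k-1,j} rho(j)],
  phi_{k,j} = phi_{k-1,j} - phi_{kk} phi_{k-1,k-j},  j = 1..k-1.
Step k = 1:
  phi_11 = rho(1) = 0.2692.
Step k = 2:
  phi_22 = [rho(2) - phi_11 rho(1)] / [1 - phi_11 rho(1)] = [-0.3263 - (0.2692)(0.2692)] / [1 - (0.2692)(0.2692)]
         = -0.39876864 / 0.92753136 = -0.4299.
Therefore phi_{22} = -0.4299.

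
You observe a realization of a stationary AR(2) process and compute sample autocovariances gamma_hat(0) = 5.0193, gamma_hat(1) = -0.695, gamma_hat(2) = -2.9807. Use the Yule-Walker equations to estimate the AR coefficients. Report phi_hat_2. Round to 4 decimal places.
\hat\phi_{2} = -0.6250

The Yule-Walker equations for an AR(p) process read, in matrix form,
  Gamma_p phi = r_p,   with   (Gamma_p)_{ij} = gamma(|i - j|),
                       (r_p)_i = gamma(i),   i,j = 1..p.
Substitute the sample gammas (Toeplitz matrix and right-hand side of size 2):
  Gamma_p = [[5.0193, -0.695], [-0.695, 5.0193]]
  r_p     = [-0.695, -2.9807]
Written out:
  5.0193 phi_1 - 0.695 phi_2 = -0.695
  -0.695 phi_1 + 5.0193 phi_2 = -2.9807
Solve by Cramer's rule:
  det = gamma(0)^2 - gamma(1)^2 = (5.0193)^2 - (-0.695)^2 = 25.19337249 - 0.483025 = 24.71034749
  phi_hat_1 = [gamma(1) gamma(0) - gamma(1) gamma(2)] / det = [(-0.695)(5.0193) - (-0.695)(-2.9807)] / 24.71034749 = -5.56 / 24.71034749 = -0.225
  phi_hat_2 = [gamma(0) gamma(2) - gamma(1)^2] / det = [(5.0193)(-2.9807) - (-0.695)^2] / 24.71034749 = -15.44405251 / 24.71034749 = -0.625
So phi_hat = [-0.2250, -0.6250].
Therefore phi_hat_2 = -0.6250.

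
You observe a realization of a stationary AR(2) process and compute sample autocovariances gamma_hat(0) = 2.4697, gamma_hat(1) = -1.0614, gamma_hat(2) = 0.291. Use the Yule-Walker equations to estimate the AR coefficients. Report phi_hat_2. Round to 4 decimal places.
\hat\phi_{2} = -0.0820

The Yule-Walker equations for an AR(p) process read, in matrix form,
  Gamma_p phi = r_p,   with   (Gamma_p)_{ij} = gamma(|i - j|),
                       (r_p)_i = gamma(i),   i,j = 1..p.
Substitute the sample gammas (Toeplitz matrix and right-hand side of size 2):
  Gamma_p = [[2.4697, -1.0614], [-1.0614, 2.4697]]
  r_p     = [-1.0614, 0.291]
Written out:
  2.4697 phi_1 - 1.0614 phi_2 = -1.0614
  -1.0614 phi_1 + 2.4697 phi_2 = 0.291
Solve by Cramer's rule:
  det = gamma(0)^2 - gamma(1)^2 = (2.4697)^2 - (-1.0614)^2 = 6.09941809 - 1.12656996 = 4.97284813
  phi_hat_1 = [gamma(1) gamma(0) - gamma(1) gamma(2)] / det = [(-1.0614)(2.4697) - (-1.0614)(0.291)] / 4.97284813 = -2.31247218 / 4.97284813 = -0.465
  phi_hat_2 = [gamma(0) gamma(2) - gamma(1)^2] / det = [(2.4697)(0.291) - (-1.0614)^2] / 4.97284813 = -0.40788726 / 4.97284813 = -0.082
So phi_hat = [-0.4650, -0.0820].
Therefore phi_hat_2 = -0.0820.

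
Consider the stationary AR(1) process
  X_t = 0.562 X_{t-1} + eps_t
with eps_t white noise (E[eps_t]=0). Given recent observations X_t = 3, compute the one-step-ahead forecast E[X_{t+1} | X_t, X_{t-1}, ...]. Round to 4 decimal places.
E[X_{t+1} \mid \mathcal F_t] = 1.6860

For an AR(p) model X_t = c + sum_i phi_i X_{t-i} + eps_t, the
one-step-ahead conditional mean is
  E[X_{t+1} | X_t, ...] = c + sum_i phi_i X_{t+1-i}.
Substitute known values:
  E[X_{t+1} | ...] = (0.562) * (3)
                   = 1.6860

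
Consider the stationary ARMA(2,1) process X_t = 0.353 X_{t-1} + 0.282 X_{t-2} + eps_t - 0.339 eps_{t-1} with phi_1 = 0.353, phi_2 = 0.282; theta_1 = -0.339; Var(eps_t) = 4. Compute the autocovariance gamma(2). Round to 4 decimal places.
\gamma(2) = 1.3738

Multiply the model equation by X_{t-k} and take expectations. With theta_0 = psi_0 = 1 and psi_j the MA(infinity) weights, this gives
  gamma(k) - sum_i phi_i gamma(k-i) = c_k,
  c_k = sigma^2 * sum_{j=k..q} theta_j psi_{j-k}   (c_k = 0 for k > q),
using gamma(-m) = gamma(m).
psi-weights needed (psi_j = theta_j + sum_i phi_i psi_{j-i}):
  psi_1 = theta_1 + phi_1 = -0.339 + (0.353) = 0.014
Right-hand sides:
  c_0 = sigma^2 (1 + theta_1 psi_1) = 4 * (1 + (-0.339)(0.014)) = 4 * 0.995254 = 3.981016
  c_1 = sigma^2 theta_1 = 4 * (-0.339) = -1.356
  c_2 = 0
Equations for k = 0, 1, 2 (AR order 2, c_2 = 0):
  (E0) gamma(0) = phi_1 gamma(1) + phi_2 gamma(2) + c_0
  (E1) gamma(1) = phi_1 gamma(0) + phi_2 gamma(1) + c_1
  (E2) gamma(2) = phi_1 gamma(1) + phi_2 gamma(0)
From (E1): gamma(1) = A gamma(0) + B with
  A = phi_1 / (1 - phi_2) = 0.353 / 0.718 = 0.491643,   B = c_1 / (1 - phi_2) = -1.356 / 0.718 = -1.888579.
Insert (E2) into (E0): gamma(0) (1 - phi_2^2) = phi_1 (1 + phi_2) gamma(1) + c_0.
  phi_1 (1 + phi_2) = (0.353)(1.282) = 0.452546,   1 - phi_2^2 = 0.920476.
Replace gamma(1) by A gamma(0) + B and collect gamma(0):
  gamma(0) [0.920476 - (0.452546)(0.491643)] = (0.452546)(-1.888579) + 3.981016
  gamma(0) * 0.697985 = 3.126347
  gamma(0) = 3.126347 / 0.697985 = 4.479105.
  gamma(1) = A gamma(0) + B = (0.491643)(4.479105) + (-1.888579) = 0.313543.
  gamma(2) = phi_1 gamma(1) + phi_2 gamma(0) = (0.353)(0.313543) + (0.282)(4.479105) = 1.373788.
Therefore gamma(2) = 1.3738 (to 4 decimal places).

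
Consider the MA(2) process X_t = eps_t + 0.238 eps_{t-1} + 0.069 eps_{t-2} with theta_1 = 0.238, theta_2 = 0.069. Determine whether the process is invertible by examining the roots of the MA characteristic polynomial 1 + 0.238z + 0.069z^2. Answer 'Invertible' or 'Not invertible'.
\text{Invertible}

The MA(q) characteristic polynomial is P(z) = 1 + 0.238z + 0.069z^2.
Invertibility requires all roots to lie outside the unit circle, i.e. |z| > 1 for every root.
Set 1 + (0.238) z + (0.069) z^2 = 0, i.e. a z^2 + b z + c = 0 with a = 0.069, b = 0.238, c = 1.
Discriminant D = b^2 - 4ac = (0.238)^2 - 4*(0.069)*1 = 0.056644 - (0.276) = -0.219356.
D < 0, so the roots are the complex-conjugate pair z = (-b +/- i sqrt(-D)) / (2a) = -1.7246 +/- 3.3939i.
For a conjugate pair |z|^2 = z * conj(z) = (product of roots) = c/a = 1/(0.069) = 14.492754, so |z| = sqrt(14.492754) = 3.8069 for both roots.
Moduli of all roots: 3.8069, 3.8069.
All moduli strictly greater than 1? Yes.
Verdict: Invertible.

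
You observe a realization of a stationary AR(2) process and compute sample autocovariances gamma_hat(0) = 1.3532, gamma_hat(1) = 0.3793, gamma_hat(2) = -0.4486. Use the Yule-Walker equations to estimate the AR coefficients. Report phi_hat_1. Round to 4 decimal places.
\hat\phi_{1} = 0.4050

The Yule-Walker equations for an AR(p) process read, in matrix form,
  Gamma_p phi = r_p,   with   (Gamma_p)_{ij} = gamma(|i - j|),
                       (r_p)_i = gamma(i),   i,j = 1..p.
Substitute the sample gammas (Toeplitz matrix and right-hand side of size 2):
  Gamma_p = [[1.3532, 0.3793], [0.3793, 1.3532]]
  r_p     = [0.3793, -0.4486]
Written out:
  1.3532 phi_1 + 0.3793 phi_2 = 0.3793
  0.3793 phi_1 + 1.3532 phi_2 = -0.4486
Solve by Cramer's rule:
  det = gamma(0)^2 - gamma(1)^2 = (1.3532)^2 - (0.3793)^2 = 1.83115024 - 0.14386849 = 1.68728175
  phi_hat_1 = [gamma(1) gamma(0) - gamma(1) gamma(2)] / det = [(0.3793)(1.3532) - (0.3793)(-0.4486)] / 1.68728175 = 0.68342274 / 1.68728175 = 0.405
  phi_hat_2 = [gamma(0) gamma(2) - gamma(1)^2] / det = [(1.3532)(-0.4486) - (0.3793)^2] / 1.68728175 = -0.75091401 / 1.68728175 = -0.445
So phi_hat = [0.4050, -0.4450].
Therefore phi_hat_1 = 0.4050.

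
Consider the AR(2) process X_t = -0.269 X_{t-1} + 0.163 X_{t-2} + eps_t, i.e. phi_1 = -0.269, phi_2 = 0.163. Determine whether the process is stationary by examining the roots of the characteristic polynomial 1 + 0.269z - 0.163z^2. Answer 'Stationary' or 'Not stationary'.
\text{Stationary}

The AR(p) characteristic polynomial is P(z) = 1 + 0.269z - 0.163z^2.
Stationarity requires all roots to lie outside the unit circle, i.e. |z| > 1 for every root.
Set 1 + (0.269) z + (-0.163) z^2 = 0, i.e. a z^2 + b z + c = 0 with a = -0.163, b = 0.269, c = 1.
Discriminant D = b^2 - 4ac = (0.269)^2 - 4*(-0.163)*1 = 0.072361 - (-0.652) = 0.724361.
D >= 0, so the roots are real: z = (-b +/- sqrt(D)) / (2a) = (-0.269 +/- 0.851094) / (-0.326).
  z_1 = (-0.269 + 0.851094) / (-0.326) = -1.7856,   |z_1| = 1.7856.
  z_2 = (-0.269 - 0.851094) / (-0.326) = 3.4359,   |z_2| = 3.4359.
Moduli of all roots: 1.7856, 3.4359.
All moduli strictly greater than 1? Yes.
Verdict: Stationary.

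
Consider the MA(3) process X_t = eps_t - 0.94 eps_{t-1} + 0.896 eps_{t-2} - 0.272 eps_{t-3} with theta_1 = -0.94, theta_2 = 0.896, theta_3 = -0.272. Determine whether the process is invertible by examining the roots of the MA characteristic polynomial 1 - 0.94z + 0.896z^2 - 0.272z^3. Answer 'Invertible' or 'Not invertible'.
\text{Invertible}

The MA(q) characteristic polynomial is P(z) = 1 - 0.94z + 0.896z^2 - 0.272z^3.
Invertibility requires all roots to lie outside the unit circle, i.e. |z| > 1 for every root.
Degree 3: look for a simple real root z0 first, then factor out (1 - z/z0) and solve the remaining quadratic.
Testing z0 = 2.5: P(2.5) = 1 + (-0.94)(2.5) + (0.896)(2.5)^2 + (-0.272)(2.5)^3
  = 1 + (-2.35) + (5.6) + (-4.25) = 0.  So z_0 = 2.5 is a root, |z_0| = 2.5.
Divide out the factor (1 - 0.4 z) = (1 - z/z0) (since 1/z0 = 0.4):
  P(z) = (1 - 0.4 z)(1 + (-0.54) z + (0.68) z^2)
  [check: z-coef -0.54 - (0.4) = -0.94; z^2-coef 0.68 - (0.4)(-0.54) = 0.896; z^3-coef -(0.4)(0.68) = -0.272.]
Remaining roots from the quadratic factor 1 + (-0.54) z + (0.68) z^2:
  Set 1 + (-0.54) z + (0.68) z^2 = 0, i.e. a z^2 + b z + c = 0 with a = 0.68, b = -0.54, c = 1.
  Discriminant D = b^2 - 4ac = (-0.54)^2 - 4*(0.68)*1 = 0.2916 - (2.72) = -2.4284.
  D < 0, so the roots are the complex-conjugate pair z = (-b +/- i sqrt(-D)) / (2a) = 0.3971 +/- 1.1458i.
  For a conjugate pair |z|^2 = z * conj(z) = (product of roots) = c/a = 1/(0.68) = 1.470588, so |z| = sqrt(1.470588) = 1.2127 for both roots.
Moduli of all roots: 2.5000, 1.2127, 1.2127.
All moduli strictly greater than 1? Yes.
Verdict: Invertible.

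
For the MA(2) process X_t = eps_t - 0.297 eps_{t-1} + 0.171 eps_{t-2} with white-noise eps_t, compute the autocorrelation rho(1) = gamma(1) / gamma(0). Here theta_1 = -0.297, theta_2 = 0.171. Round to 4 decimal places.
\rho(1) = -0.3112

For an MA(q) process with theta_0 = 1, the autocovariance is
  gamma(k) = sigma^2 * sum_{i=0..q-k} theta_i * theta_{i+k},
and rho(k) = gamma(k) / gamma(0). Sigma^2 cancels.
  numerator   = (1)*(-0.297) + (-0.297)*(0.171) = -0.347787.
  denominator = (1)^2 + (-0.297)^2 + (0.171)^2 = 1.11745.
  rho(1) = -0.347787 / 1.11745 = -0.3112.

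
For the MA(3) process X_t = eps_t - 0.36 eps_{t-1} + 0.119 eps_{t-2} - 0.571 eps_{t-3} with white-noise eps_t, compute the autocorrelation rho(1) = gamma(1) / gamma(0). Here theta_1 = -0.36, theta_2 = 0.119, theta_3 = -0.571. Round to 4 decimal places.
\rho(1) = -0.3203

For an MA(q) process with theta_0 = 1, the autocovariance is
  gamma(k) = sigma^2 * sum_{i=0..q-k} theta_i * theta_{i+k},
and rho(k) = gamma(k) / gamma(0). Sigma^2 cancels.
  numerator   = (1)*(-0.36) + (-0.36)*(0.119) + (0.119)*(-0.571) = -0.470789.
  denominator = (1)^2 + (-0.36)^2 + (0.119)^2 + (-0.571)^2 = 1.469802.
  rho(1) = -0.470789 / 1.469802 = -0.3203.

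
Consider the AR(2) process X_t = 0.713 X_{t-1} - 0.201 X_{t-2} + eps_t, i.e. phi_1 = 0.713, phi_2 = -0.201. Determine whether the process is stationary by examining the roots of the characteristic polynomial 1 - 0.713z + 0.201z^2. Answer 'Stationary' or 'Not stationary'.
\text{Stationary}

The AR(p) characteristic polynomial is P(z) = 1 - 0.713z + 0.201z^2.
Stationarity requires all roots to lie outside the unit circle, i.e. |z| > 1 for every root.
Set 1 + (-0.713) z + (0.201) z^2 = 0, i.e. a z^2 + b z + c = 0 with a = 0.201, b = -0.713, c = 1.
Discriminant D = b^2 - 4ac = (-0.713)^2 - 4*(0.201)*1 = 0.508369 - (0.804) = -0.295631.
D < 0, so the roots are the complex-conjugate pair z = (-b +/- i sqrt(-D)) / (2a) = 1.7736 +/- 1.3525i.
For a conjugate pair |z|^2 = z * conj(z) = (product of roots) = c/a = 1/(0.201) = 4.975124, so |z| = sqrt(4.975124) = 2.2305 for both roots.
Moduli of all roots: 2.2305, 2.2305.
All moduli strictly greater than 1? Yes.
Verdict: Stationary.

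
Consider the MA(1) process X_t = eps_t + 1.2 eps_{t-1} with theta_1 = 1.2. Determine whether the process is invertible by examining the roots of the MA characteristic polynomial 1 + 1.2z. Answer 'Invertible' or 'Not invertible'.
\text{Not invertible}

The MA(q) characteristic polynomial is P(z) = 1 + 1.2z.
Invertibility requires all roots to lie outside the unit circle, i.e. |z| > 1 for every root.
This is linear in z: 1 + (1.2) z = 0  =>  z = -1/(1.2) = -0.833333,  |z| = 0.833333.
Moduli of all roots: 0.8333.
All moduli strictly greater than 1? No.
Verdict: Not invertible.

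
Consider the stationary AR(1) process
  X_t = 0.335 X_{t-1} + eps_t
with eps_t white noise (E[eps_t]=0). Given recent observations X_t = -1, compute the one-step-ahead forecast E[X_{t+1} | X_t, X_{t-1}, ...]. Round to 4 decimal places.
E[X_{t+1} \mid \mathcal F_t] = -0.3350

For an AR(p) model X_t = c + sum_i phi_i X_{t-i} + eps_t, the
one-step-ahead conditional mean is
  E[X_{t+1} | X_t, ...] = c + sum_i phi_i X_{t+1-i}.
Substitute known values:
  E[X_{t+1} | ...] = (0.335) * (-1)
                   = -0.3350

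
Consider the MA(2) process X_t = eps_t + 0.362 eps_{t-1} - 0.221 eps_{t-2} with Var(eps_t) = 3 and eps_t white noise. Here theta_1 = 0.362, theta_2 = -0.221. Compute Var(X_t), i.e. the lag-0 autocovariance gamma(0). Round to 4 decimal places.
\gamma(0) = 3.5397

For an MA(q) process X_t = eps_t + sum_i theta_i eps_{t-i} with
Var(eps_t) = sigma^2, the variance is
  gamma(0) = sigma^2 * (1 + sum_i theta_i^2).
  sum_i theta_i^2 = (0.362)^2 + (-0.221)^2 = 0.131044 + 0.048841 = 0.179885.
  gamma(0) = 3 * (1 + 0.179885) = 3 * 1.179885 = 3.539655, which rounds to 3.5397.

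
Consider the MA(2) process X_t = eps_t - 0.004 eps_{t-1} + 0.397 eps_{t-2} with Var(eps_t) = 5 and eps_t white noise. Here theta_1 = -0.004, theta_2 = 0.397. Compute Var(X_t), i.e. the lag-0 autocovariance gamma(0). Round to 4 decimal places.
\gamma(0) = 5.7881

For an MA(q) process X_t = eps_t + sum_i theta_i eps_{t-i} with
Var(eps_t) = sigma^2, the variance is
  gamma(0) = sigma^2 * (1 + sum_i theta_i^2).
  sum_i theta_i^2 = (-0.004)^2 + (0.397)^2 = 0.000016 + 0.157609 = 0.157625.
  gamma(0) = 5 * (1 + 0.157625) = 5 * 1.157625 = 5.788125, which rounds to 5.7881.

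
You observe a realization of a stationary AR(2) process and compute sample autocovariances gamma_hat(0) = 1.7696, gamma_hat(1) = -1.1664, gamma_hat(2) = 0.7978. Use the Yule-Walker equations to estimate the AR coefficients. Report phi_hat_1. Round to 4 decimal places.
\hat\phi_{1} = -0.6400

The Yule-Walker equations for an AR(p) process read, in matrix form,
  Gamma_p phi = r_p,   with   (Gamma_p)_{ij} = gamma(|i - j|),
                       (r_p)_i = gamma(i),   i,j = 1..p.
Substitute the sample gammas (Toeplitz matrix and right-hand side of size 2):
  Gamma_p = [[1.7696, -1.1664], [-1.1664, 1.7696]]
  r_p     = [-1.1664, 0.7978]
Written out:
  1.7696 phi_1 - 1.1664 phi_2 = -1.1664
  -1.1664 phi_1 + 1.7696 phi_2 = 0.7978
Solve by Cramer's rule:
  det = gamma(0)^2 - gamma(1)^2 = (1.7696)^2 - (-1.1664)^2 = 3.13148416 - 1.36048896 = 1.7709952
  phi_hat_1 = [gamma(1) gamma(0) - gamma(1) gamma(2)] / det = [(-1.1664)(1.7696) - (-1.1664)(0.7978)] / 1.7709952 = -1.13350752 / 1.7709952 = -0.64
  phi_hat_2 = [gamma(0) gamma(2) - gamma(1)^2] / det = [(1.7696)(0.7978) - (-1.1664)^2] / 1.7709952 = 0.05129792 / 1.7709952 = 0.029
So phi_hat = [-0.6400, 0.0290].
Therefore phi_hat_1 = -0.6400.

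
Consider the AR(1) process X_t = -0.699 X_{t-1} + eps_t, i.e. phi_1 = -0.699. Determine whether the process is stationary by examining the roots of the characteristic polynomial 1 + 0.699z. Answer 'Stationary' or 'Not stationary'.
\text{Stationary}

The AR(p) characteristic polynomial is P(z) = 1 + 0.699z.
Stationarity requires all roots to lie outside the unit circle, i.e. |z| > 1 for every root.
This is linear in z: 1 + (0.699) z = 0  =>  z = -1/(0.699) = -1.430615,  |z| = 1.430615.
Moduli of all roots: 1.4306.
All moduli strictly greater than 1? Yes.
Verdict: Stationary.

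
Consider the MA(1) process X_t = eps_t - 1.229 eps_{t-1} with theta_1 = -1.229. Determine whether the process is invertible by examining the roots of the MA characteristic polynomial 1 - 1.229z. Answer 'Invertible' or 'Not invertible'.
\text{Not invertible}

The MA(q) characteristic polynomial is P(z) = 1 - 1.229z.
Invertibility requires all roots to lie outside the unit circle, i.e. |z| > 1 for every root.
This is linear in z: 1 + (-1.229) z = 0  =>  z = -1/(-1.229) = 0.81367,  |z| = 0.81367.
Moduli of all roots: 0.8137.
All moduli strictly greater than 1? No.
Verdict: Not invertible.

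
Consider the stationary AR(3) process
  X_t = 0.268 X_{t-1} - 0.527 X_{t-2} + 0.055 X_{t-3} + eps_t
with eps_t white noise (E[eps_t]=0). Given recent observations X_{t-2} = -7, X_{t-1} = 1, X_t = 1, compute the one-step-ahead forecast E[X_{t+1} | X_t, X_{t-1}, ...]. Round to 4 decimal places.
E[X_{t+1} \mid \mathcal F_t] = -0.6440

For an AR(p) model X_t = c + sum_i phi_i X_{t-i} + eps_t, the
one-step-ahead conditional mean is
  E[X_{t+1} | X_t, ...] = c + sum_i phi_i X_{t+1-i}.
Substitute known values:
  E[X_{t+1} | ...] = (0.268) * (1) + (-0.527) * (1) + (0.055) * (-7)
                   = -0.6440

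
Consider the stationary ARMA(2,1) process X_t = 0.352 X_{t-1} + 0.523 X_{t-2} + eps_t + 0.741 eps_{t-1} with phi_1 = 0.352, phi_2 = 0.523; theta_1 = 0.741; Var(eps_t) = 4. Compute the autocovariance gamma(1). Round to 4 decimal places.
\gamma(1) = 29.7908

Multiply the model equation by X_{t-k} and take expectations. With theta_0 = psi_0 = 1 and psi_j the MA(infinity) weights, this gives
  gamma(k) - sum_i phi_i gamma(k-i) = c_k,
  c_k = sigma^2 * sum_{j=k..q} theta_j psi_{j-k}   (c_k = 0 for k > q),
using gamma(-m) = gamma(m).
psi-weights needed (psi_j = theta_j + sum_i phi_i psi_{j-i}):
  psi_1 = theta_1 + phi_1 = 0.741 + (0.352) = 1.093
Right-hand sides:
  c_0 = sigma^2 (1 + theta_1 psi_1) = 4 * (1 + (0.741)(1.093)) = 4 * 1.809913 = 7.239652
  c_1 = sigma^2 theta_1 = 4 * (0.741) = 2.964
  c_2 = 0
Equations for k = 0, 1, 2 (AR order 2, c_2 = 0):
  (E0) gamma(0) = phi_1 gamma(1) + phi_2 gamma(2) + c_0
  (E1) gamma(1) = phi_1 gamma(0) + phi_2 gamma(1) + c_1
  (E2) gamma(2) = phi_1 gamma(1) + phi_2 gamma(0)
From (E1): gamma(1) = A gamma(0) + B with
  A = phi_1 / (1 - phi_2) = 0.352 / 0.477 = 0.737945,   B = c_1 / (1 - phi_2) = 2.964 / 0.477 = 6.213836.
Insert (E2) into (E0): gamma(0) (1 - phi_2^2) = phi_1 (1 + phi_2) gamma(1) + c_0.
  phi_1 (1 + phi_2) = (0.352)(1.523) = 0.536096,   1 - phi_2^2 = 0.726471.
Replace gamma(1) by A gamma(0) + B and collect gamma(0):
  gamma(0) [0.726471 - (0.536096)(0.737945)] = (0.536096)(6.213836) + 7.239652
  gamma(0) * 0.330861 = 10.570865
  gamma(0) = 10.570865 / 0.330861 = 31.949529.
  gamma(1) = A gamma(0) + B = (0.737945)(31.949529) + (6.213836) = 29.790847.
Therefore gamma(1) = 29.7908 (to 4 decimal places).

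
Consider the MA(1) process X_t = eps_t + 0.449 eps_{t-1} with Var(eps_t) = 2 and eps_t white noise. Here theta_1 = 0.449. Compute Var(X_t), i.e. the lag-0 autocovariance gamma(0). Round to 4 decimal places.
\gamma(0) = 2.4032

For an MA(q) process X_t = eps_t + sum_i theta_i eps_{t-i} with
Var(eps_t) = sigma^2, the variance is
  gamma(0) = sigma^2 * (1 + sum_i theta_i^2).
  sum_i theta_i^2 = (0.449)^2 = 0.201601.
  gamma(0) = 2 * (1 + 0.201601) = 2 * 1.201601 = 2.403202, which rounds to 2.4032.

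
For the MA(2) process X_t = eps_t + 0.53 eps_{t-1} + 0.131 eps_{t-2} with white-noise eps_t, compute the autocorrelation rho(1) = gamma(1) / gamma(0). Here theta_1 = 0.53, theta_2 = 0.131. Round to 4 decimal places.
\rho(1) = 0.4618

For an MA(q) process with theta_0 = 1, the autocovariance is
  gamma(k) = sigma^2 * sum_{i=0..q-k} theta_i * theta_{i+k},
and rho(k) = gamma(k) / gamma(0). Sigma^2 cancels.
  numerator   = (1)*(0.53) + (0.53)*(0.131) = 0.59943.
  denominator = (1)^2 + (0.53)^2 + (0.131)^2 = 1.298061.
  rho(1) = 0.59943 / 1.298061 = 0.4618.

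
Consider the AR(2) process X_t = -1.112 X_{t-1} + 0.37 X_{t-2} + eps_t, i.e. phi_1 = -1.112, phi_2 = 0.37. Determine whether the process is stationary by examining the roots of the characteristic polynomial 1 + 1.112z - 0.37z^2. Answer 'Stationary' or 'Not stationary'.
\text{Not stationary}

The AR(p) characteristic polynomial is P(z) = 1 + 1.112z - 0.37z^2.
Stationarity requires all roots to lie outside the unit circle, i.e. |z| > 1 for every root.
Set 1 + (1.112) z + (-0.37) z^2 = 0, i.e. a z^2 + b z + c = 0 with a = -0.37, b = 1.112, c = 1.
Discriminant D = b^2 - 4ac = (1.112)^2 - 4*(-0.37)*1 = 1.236544 - (-1.48) = 2.716544.
D >= 0, so the roots are real: z = (-b +/- sqrt(D)) / (2a) = (-1.112 +/- 1.648194) / (-0.74).
  z_1 = (-1.112 + 1.648194) / (-0.74) = -0.7246,   |z_1| = 0.7246.
  z_2 = (-1.112 - 1.648194) / (-0.74) = 3.73,   |z_2| = 3.73.
Moduli of all roots: 0.7246, 3.7300.
All moduli strictly greater than 1? No.
Verdict: Not stationary.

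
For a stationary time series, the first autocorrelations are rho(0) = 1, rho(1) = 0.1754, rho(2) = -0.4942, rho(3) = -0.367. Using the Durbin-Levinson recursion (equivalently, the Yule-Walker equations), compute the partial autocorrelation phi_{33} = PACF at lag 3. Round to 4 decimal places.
\phi_{33} = -0.2020

The PACF at lag k is phi_{kk}, the last component of the solution
to the Yule-Walker system G_k phi = r_k where
  (G_k)_{ij} = rho(|i - j|), (r_k)_i = rho(i), i,j = 1..k.
Equivalently, Durbin-Levinson gives phi_{kk} iteratively:
  phi_{11} = rho(1)
  phi_{kk} = [rho(k) - sum_{j=1..k-1} phi_{k-1,j} rho(k-j)]
            / [1 - sum_{j=1..k-1} phi_{k-1,j} rho(j)],
  phi_{k,j} = phi_{k-1,j} - phi_{kk} phi_{k-1,k-j},  j = 1..k-1.
Step k = 1:
  phi_11 = rho(1) = 0.1754.
Step k = 2:
  phi_22 = [rho(2) - phi_11 rho(1)] / [1 - phi_11 rho(1)] = [-0.4942 - (0.1754)(0.1754)] / [1 - (0.1754)(0.1754)]
         = -0.52496516 / 0.96923484 = -0.541628.
  Update: phi_21 = phi_11 - phi_22 phi_11 = 0.1754 - (-0.541628)(0.1754) = 0.270402.
Step k = 3:
  phi_33 = [rho(3) - phi_21 rho(2) - phi_22 rho(1)] / [1 - phi_21 rho(1) - phi_22 rho(2)]
    numerator   = -0.367 - (0.270402)(-0.4942) - (-0.541628)(0.1754) = -0.13836589
    denominator = 1 - (0.270402)(0.1754) - (-0.541628)(-0.4942) = 0.68489878
  phi_33 = -0.13836589 / 0.68489878 = -0.202.
Therefore phi_{33} = -0.2020.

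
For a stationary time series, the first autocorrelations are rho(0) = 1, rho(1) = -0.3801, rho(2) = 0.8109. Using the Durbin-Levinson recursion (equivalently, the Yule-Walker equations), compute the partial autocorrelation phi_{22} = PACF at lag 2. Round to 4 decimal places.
\phi_{22} = 0.7790

The PACF at lag k is phi_{kk}, the last component of the solution
to the Yule-Walker system G_k phi = r_k where
  (G_k)_{ij} = rho(|i - j|), (r_k)_i = rho(i), i,j = 1..k.
Equivalently, Durbin-Levinson gives phi_{kk} iteratively:
  phi_{11} = rho(1)
  phi_{kk} = [rho(k) - sum_{j=1..k-1} phi_{k-1,j} rho(k-j)]
            / [1 - sum_{j=1..k-1} phi_{k-1,j} rho(j)],
  phi_{k,j} = phi_{k-1,j} - phi_{kk} phi_{k-1,k-j},  j = 1..k-1.
Step k = 1:
  phi_11 = rho(1) = -0.3801.
Step k = 2:
  phi_22 = [rho(2) - phi_11 rho(1)] / [1 - phi_11 rho(1)] = [0.8109 - (-0.3801)(-0.3801)] / [1 - (-0.3801)(-0.3801)]
         = 0.66642399 / 0.85552399 = 0.779.
Therefore phi_{22} = 0.7790.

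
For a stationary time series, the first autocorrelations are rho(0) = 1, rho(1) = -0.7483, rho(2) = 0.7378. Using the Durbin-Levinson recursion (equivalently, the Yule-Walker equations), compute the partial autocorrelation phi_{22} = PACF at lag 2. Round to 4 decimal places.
\phi_{22} = 0.4042

The PACF at lag k is phi_{kk}, the last component of the solution
to the Yule-Walker system G_k phi = r_k where
  (G_k)_{ij} = rho(|i - j|), (r_k)_i = rho(i), i,j = 1..k.
Equivalently, Durbin-Levinson gives phi_{kk} iteratively:
  phi_{11} = rho(1)
  phi_{kk} = [rho(k) - sum_{j=1..k-1} phi_{k-1,j} rho(k-j)]
            / [1 - sum_{j=1..k-1} phi_{k-1,j} rho(j)],
  phi_{k,j} = phi_{k-1,j} - phi_{kk} phi_{k-1,k-j},  j = 1..k-1.
Step k = 1:
  phi_11 = rho(1) = -0.7483.
Step k = 2:
  phi_22 = [rho(2) - phi_11 rho(1)] / [1 - phi_11 rho(1)] = [0.7378 - (-0.7483)(-0.7483)] / [1 - (-0.7483)(-0.7483)]
         = 0.17784711 / 0.44004711 = 0.4042.
Therefore phi_{22} = 0.4042.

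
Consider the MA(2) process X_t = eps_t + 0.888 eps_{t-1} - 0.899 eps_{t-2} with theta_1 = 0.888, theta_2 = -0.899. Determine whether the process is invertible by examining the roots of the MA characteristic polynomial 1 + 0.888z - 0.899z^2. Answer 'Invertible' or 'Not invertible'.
\text{Not invertible}

The MA(q) characteristic polynomial is P(z) = 1 + 0.888z - 0.899z^2.
Invertibility requires all roots to lie outside the unit circle, i.e. |z| > 1 for every root.
Set 1 + (0.888) z + (-0.899) z^2 = 0, i.e. a z^2 + b z + c = 0 with a = -0.899, b = 0.888, c = 1.
Discriminant D = b^2 - 4ac = (0.888)^2 - 4*(-0.899)*1 = 0.788544 - (-3.596) = 4.384544.
D >= 0, so the roots are real: z = (-b +/- sqrt(D)) / (2a) = (-0.888 +/- 2.09393) / (-1.798).
  z_1 = (-0.888 + 2.09393) / (-1.798) = -0.6707,   |z_1| = 0.6707.
  z_2 = (-0.888 - 2.09393) / (-1.798) = 1.6585,   |z_2| = 1.6585.
Moduli of all roots: 0.6707, 1.6585.
All moduli strictly greater than 1? No.
Verdict: Not invertible.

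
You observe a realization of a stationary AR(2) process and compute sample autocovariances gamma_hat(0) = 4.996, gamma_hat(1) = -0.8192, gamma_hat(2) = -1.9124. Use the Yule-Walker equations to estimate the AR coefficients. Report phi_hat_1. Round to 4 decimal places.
\hat\phi_{1} = -0.2330

The Yule-Walker equations for an AR(p) process read, in matrix form,
  Gamma_p phi = r_p,   with   (Gamma_p)_{ij} = gamma(|i - j|),
                       (r_p)_i = gamma(i),   i,j = 1..p.
Substitute the sample gammas (Toeplitz matrix and right-hand side of size 2):
  Gamma_p = [[4.996, -0.8192], [-0.8192, 4.996]]
  r_p     = [-0.8192, -1.9124]
Written out:
  4.996 phi_1 - 0.8192 phi_2 = -0.8192
  -0.8192 phi_1 + 4.996 phi_2 = -1.9124
Solve by Cramer's rule:
  det = gamma(0)^2 - gamma(1)^2 = (4.996)^2 - (-0.8192)^2 = 24.960016 - 0.67108864 = 24.28892736
  phi_hat_1 = [gamma(1) gamma(0) - gamma(1) gamma(2)] / det = [(-0.8192)(4.996) - (-0.8192)(-1.9124)] / 24.28892736 = -5.65936128 / 24.28892736 = -0.233
  phi_hat_2 = [gamma(0) gamma(2) - gamma(1)^2] / det = [(4.996)(-1.9124) - (-0.8192)^2] / 24.28892736 = -10.22543904 / 24.28892736 = -0.421
So phi_hat = [-0.2330, -0.4210].
Therefore phi_hat_1 = -0.2330.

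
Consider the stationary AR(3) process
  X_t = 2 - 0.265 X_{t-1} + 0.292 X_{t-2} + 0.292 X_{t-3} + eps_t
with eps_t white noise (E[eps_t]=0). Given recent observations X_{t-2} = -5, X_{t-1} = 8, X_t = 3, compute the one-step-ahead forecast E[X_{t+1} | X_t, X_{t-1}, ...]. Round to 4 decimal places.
E[X_{t+1} \mid \mathcal F_t] = 2.0810

For an AR(p) model X_t = c + sum_i phi_i X_{t-i} + eps_t, the
one-step-ahead conditional mean is
  E[X_{t+1} | X_t, ...] = c + sum_i phi_i X_{t+1-i}.
Substitute known values:
  E[X_{t+1} | ...] = 2 + (-0.265) * (3) + (0.292) * (8) + (0.292) * (-5)
                   = 2.0810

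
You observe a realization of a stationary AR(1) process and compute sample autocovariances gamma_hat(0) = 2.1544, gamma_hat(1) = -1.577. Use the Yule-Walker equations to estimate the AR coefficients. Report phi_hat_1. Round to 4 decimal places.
\hat\phi_{1} = -0.7320

The Yule-Walker equations for an AR(p) process read, in matrix form,
  Gamma_p phi = r_p,   with   (Gamma_p)_{ij} = gamma(|i - j|),
                       (r_p)_i = gamma(i),   i,j = 1..p.
Substitute the sample gammas (Toeplitz matrix and right-hand side of size 1):
  Gamma_p = [[2.1544]]
  r_p     = [-1.577]
With p = 1 this is the single equation gamma(0) phi_1 = gamma(1):
  phi_hat_1 = gamma(1) / gamma(0) = -1.577 / 2.1544 = -0.7320.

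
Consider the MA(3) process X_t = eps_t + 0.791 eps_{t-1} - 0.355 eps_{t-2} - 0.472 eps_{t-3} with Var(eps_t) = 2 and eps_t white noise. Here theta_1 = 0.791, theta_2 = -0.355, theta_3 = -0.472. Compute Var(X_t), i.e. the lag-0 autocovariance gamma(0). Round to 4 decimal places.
\gamma(0) = 3.9490

For an MA(q) process X_t = eps_t + sum_i theta_i eps_{t-i} with
Var(eps_t) = sigma^2, the variance is
  gamma(0) = sigma^2 * (1 + sum_i theta_i^2).
  sum_i theta_i^2 = (0.791)^2 + (-0.355)^2 + (-0.472)^2 = 0.625681 + 0.126025 + 0.222784 = 0.97449.
  gamma(0) = 2 * (1 + 0.97449) = 2 * 1.97449 = 3.94898, which rounds to 3.9490.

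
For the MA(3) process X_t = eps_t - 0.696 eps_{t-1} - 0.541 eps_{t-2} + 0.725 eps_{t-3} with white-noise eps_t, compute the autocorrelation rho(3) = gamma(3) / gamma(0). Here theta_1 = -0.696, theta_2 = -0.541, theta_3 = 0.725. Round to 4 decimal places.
\rho(3) = 0.3148

For an MA(q) process with theta_0 = 1, the autocovariance is
  gamma(k) = sigma^2 * sum_{i=0..q-k} theta_i * theta_{i+k},
and rho(k) = gamma(k) / gamma(0). Sigma^2 cancels.
  numerator   = (1)*(0.725) = 0.725.
  denominator = (1)^2 + (-0.696)^2 + (-0.541)^2 + (0.725)^2 = 2.302722.
  rho(3) = 0.725 / 2.302722 = 0.3148.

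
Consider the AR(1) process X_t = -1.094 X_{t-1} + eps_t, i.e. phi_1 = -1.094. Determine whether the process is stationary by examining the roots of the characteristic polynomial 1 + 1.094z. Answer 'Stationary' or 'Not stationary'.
\text{Not stationary}

The AR(p) characteristic polynomial is P(z) = 1 + 1.094z.
Stationarity requires all roots to lie outside the unit circle, i.e. |z| > 1 for every root.
This is linear in z: 1 + (1.094) z = 0  =>  z = -1/(1.094) = -0.914077,  |z| = 0.914077.
Moduli of all roots: 0.9141.
All moduli strictly greater than 1? No.
Verdict: Not stationary.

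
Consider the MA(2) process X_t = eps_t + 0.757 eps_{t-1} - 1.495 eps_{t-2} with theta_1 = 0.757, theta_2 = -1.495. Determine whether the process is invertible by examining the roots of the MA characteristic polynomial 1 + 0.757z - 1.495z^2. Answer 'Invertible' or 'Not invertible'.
\text{Not invertible}

The MA(q) characteristic polynomial is P(z) = 1 + 0.757z - 1.495z^2.
Invertibility requires all roots to lie outside the unit circle, i.e. |z| > 1 for every root.
Set 1 + (0.757) z + (-1.495) z^2 = 0, i.e. a z^2 + b z + c = 0 with a = -1.495, b = 0.757, c = 1.
Discriminant D = b^2 - 4ac = (0.757)^2 - 4*(-1.495)*1 = 0.573049 - (-5.98) = 6.553049.
D >= 0, so the roots are real: z = (-b +/- sqrt(D)) / (2a) = (-0.757 +/- 2.559892) / (-2.99).
  z_1 = (-0.757 + 2.559892) / (-2.99) = -0.603,   |z_1| = 0.603.
  z_2 = (-0.757 - 2.559892) / (-2.99) = 1.1093,   |z_2| = 1.1093.
Moduli of all roots: 0.6030, 1.1093.
All moduli strictly greater than 1? No.
Verdict: Not invertible.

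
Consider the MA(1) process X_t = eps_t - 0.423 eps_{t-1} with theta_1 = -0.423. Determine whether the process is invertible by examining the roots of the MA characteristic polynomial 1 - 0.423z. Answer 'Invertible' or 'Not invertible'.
\text{Invertible}

The MA(q) characteristic polynomial is P(z) = 1 - 0.423z.
Invertibility requires all roots to lie outside the unit circle, i.e. |z| > 1 for every root.
This is linear in z: 1 + (-0.423) z = 0  =>  z = -1/(-0.423) = 2.364066,  |z| = 2.364066.
Moduli of all roots: 2.3641.
All moduli strictly greater than 1? Yes.
Verdict: Invertible.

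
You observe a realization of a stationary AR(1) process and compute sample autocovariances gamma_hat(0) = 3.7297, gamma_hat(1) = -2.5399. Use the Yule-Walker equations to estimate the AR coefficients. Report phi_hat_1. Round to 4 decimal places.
\hat\phi_{1} = -0.6810

The Yule-Walker equations for an AR(p) process read, in matrix form,
  Gamma_p phi = r_p,   with   (Gamma_p)_{ij} = gamma(|i - j|),
                       (r_p)_i = gamma(i),   i,j = 1..p.
Substitute the sample gammas (Toeplitz matrix and right-hand side of size 1):
  Gamma_p = [[3.7297]]
  r_p     = [-2.5399]
With p = 1 this is the single equation gamma(0) phi_1 = gamma(1):
  phi_hat_1 = gamma(1) / gamma(0) = -2.5399 / 3.7297 = -0.6810.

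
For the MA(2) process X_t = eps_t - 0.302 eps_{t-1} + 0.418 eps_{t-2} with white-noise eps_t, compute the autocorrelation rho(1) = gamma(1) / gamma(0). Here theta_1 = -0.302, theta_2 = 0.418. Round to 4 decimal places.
\rho(1) = -0.3383

For an MA(q) process with theta_0 = 1, the autocovariance is
  gamma(k) = sigma^2 * sum_{i=0..q-k} theta_i * theta_{i+k},
and rho(k) = gamma(k) / gamma(0). Sigma^2 cancels.
  numerator   = (1)*(-0.302) + (-0.302)*(0.418) = -0.428236.
  denominator = (1)^2 + (-0.302)^2 + (0.418)^2 = 1.265928.
  rho(1) = -0.428236 / 1.265928 = -0.3383.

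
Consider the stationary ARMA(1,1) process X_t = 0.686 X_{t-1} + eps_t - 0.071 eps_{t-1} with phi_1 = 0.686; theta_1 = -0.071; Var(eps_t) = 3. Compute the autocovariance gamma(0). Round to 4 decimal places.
\gamma(0) = 5.1433

Multiply the model equation by X_{t-k} and take expectations. With theta_0 = psi_0 = 1 and psi_j the MA(infinity) weights, this gives
  gamma(k) - sum_i phi_i gamma(k-i) = c_k,
  c_k = sigma^2 * sum_{j=k..q} theta_j psi_{j-k}   (c_k = 0 for k > q),
using gamma(-m) = gamma(m).
psi-weights needed (psi_j = theta_j + sum_i phi_i psi_{j-i}):
  psi_1 = theta_1 + phi_1 = -0.071 + (0.686) = 0.615
Right-hand sides:
  c_0 = sigma^2 (1 + theta_1 psi_1) = 3 * (1 + (-0.071)(0.615)) = 3 * 0.956335 = 2.869005
  c_1 = sigma^2 theta_1 = 3 * (-0.071) = -0.213
  c_2 = 0
Equations for k = 0 and k = 1 (AR order 1):
  gamma(0) = phi_1 gamma(1) + c_0
  gamma(1) = phi_1 gamma(0) + c_1
Substituting the second into the first: gamma(0) (1 - phi_1^2) = c_0 + phi_1 c_1, so
  gamma(0) = (c_0 + phi_1 c_1) / (1 - phi_1^2) = (2.869005 + (0.686)(-0.213)) / (1 - (0.686)^2) = 2.722887 / 0.529404 = 5.143306.
Therefore gamma(0) = 5.1433 (to 4 decimal places).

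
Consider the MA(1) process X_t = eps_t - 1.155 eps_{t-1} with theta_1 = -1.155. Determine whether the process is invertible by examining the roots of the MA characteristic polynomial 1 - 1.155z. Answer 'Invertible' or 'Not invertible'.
\text{Not invertible}

The MA(q) characteristic polynomial is P(z) = 1 - 1.155z.
Invertibility requires all roots to lie outside the unit circle, i.e. |z| > 1 for every root.
This is linear in z: 1 + (-1.155) z = 0  =>  z = -1/(-1.155) = 0.865801,  |z| = 0.865801.
Moduli of all roots: 0.8658.
All moduli strictly greater than 1? No.
Verdict: Not invertible.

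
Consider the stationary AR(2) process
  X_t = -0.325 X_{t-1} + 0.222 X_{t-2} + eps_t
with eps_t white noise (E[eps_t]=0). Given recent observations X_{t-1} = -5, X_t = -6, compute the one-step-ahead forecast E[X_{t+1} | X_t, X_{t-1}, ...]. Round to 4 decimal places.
E[X_{t+1} \mid \mathcal F_t] = 0.8400

For an AR(p) model X_t = c + sum_i phi_i X_{t-i} + eps_t, the
one-step-ahead conditional mean is
  E[X_{t+1} | X_t, ...] = c + sum_i phi_i X_{t+1-i}.
Substitute known values:
  E[X_{t+1} | ...] = (-0.325) * (-6) + (0.222) * (-5)
                   = 0.8400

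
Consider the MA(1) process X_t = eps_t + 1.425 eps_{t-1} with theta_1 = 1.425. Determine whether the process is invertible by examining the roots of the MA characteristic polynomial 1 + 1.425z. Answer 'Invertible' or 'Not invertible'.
\text{Not invertible}

The MA(q) characteristic polynomial is P(z) = 1 + 1.425z.
Invertibility requires all roots to lie outside the unit circle, i.e. |z| > 1 for every root.
This is linear in z: 1 + (1.425) z = 0  =>  z = -1/(1.425) = -0.701754,  |z| = 0.701754.
Moduli of all roots: 0.7018.
All moduli strictly greater than 1? No.
Verdict: Not invertible.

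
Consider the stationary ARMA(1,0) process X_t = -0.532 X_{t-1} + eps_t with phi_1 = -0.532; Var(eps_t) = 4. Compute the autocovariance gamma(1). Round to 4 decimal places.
\gamma(1) = -2.9680

Multiply the model equation by X_{t-k} and take expectations. With theta_0 = psi_0 = 1 and psi_j the MA(infinity) weights, this gives
  gamma(k) - sum_i phi_i gamma(k-i) = c_k,
  c_k = sigma^2 * sum_{j=k..q} theta_j psi_{j-k}   (c_k = 0 for k > q),
using gamma(-m) = gamma(m).
Pure AR (q = 0): c_0 = sigma^2 = 4, c_k = 0 for k >= 1.
Equations for k = 0 and k = 1 (AR order 1):
  gamma(0) = phi_1 gamma(1) + c_0
  gamma(1) = phi_1 gamma(0) + c_1
Substituting the second into the first: gamma(0) (1 - phi_1^2) = c_0 + phi_1 c_1, so
  gamma(0) = c_0 / (1 - phi_1^2) = 4 / (1 - (-0.532)^2) = 4 / 0.716976 = 5.578987.
  gamma(1) = phi_1 gamma(0) = (-0.532)(5.578987) = -2.968021.
Therefore gamma(1) = -2.9680 (to 4 decimal places).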